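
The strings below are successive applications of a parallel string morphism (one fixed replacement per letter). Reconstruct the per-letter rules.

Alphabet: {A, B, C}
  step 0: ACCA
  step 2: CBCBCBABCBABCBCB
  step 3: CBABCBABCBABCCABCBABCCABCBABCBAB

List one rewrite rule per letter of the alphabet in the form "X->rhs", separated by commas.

  step 2 ⇒ step 3: CBCBCBABCBABCBCB ⇒ CB·AB·CB·AB·CB·AB·CC·AB·CB·AB·CC·AB·CB·AB·CB·AB
    A ↦ CC
    B ↦ AB
    C ↦ CB

A->CC, B->AB, C->CB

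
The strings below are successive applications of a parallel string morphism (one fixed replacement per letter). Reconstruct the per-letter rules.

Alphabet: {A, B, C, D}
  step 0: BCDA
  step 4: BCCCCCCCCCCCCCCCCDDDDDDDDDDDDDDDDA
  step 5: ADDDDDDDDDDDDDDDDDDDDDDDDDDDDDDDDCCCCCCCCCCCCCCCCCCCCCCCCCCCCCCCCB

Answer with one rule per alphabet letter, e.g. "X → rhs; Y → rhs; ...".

A->B, B->A, C->DD, D->CC

  step 4 ⇒ step 5: BCCCCCCCCCCCCCCCCDDDDDDDDDDDDDDDDA ⇒ A·DD·DD·DD·DD·DD·DD·DD·DD·DD·DD·DD·DD·DD·DD·DD·DD·CC·CC·CC·CC·CC·CC·CC·CC·CC·CC·CC·CC·CC·CC·CC·CC·B
    A ↦ B
    B ↦ A
    C ↦ DD
    D ↦ CC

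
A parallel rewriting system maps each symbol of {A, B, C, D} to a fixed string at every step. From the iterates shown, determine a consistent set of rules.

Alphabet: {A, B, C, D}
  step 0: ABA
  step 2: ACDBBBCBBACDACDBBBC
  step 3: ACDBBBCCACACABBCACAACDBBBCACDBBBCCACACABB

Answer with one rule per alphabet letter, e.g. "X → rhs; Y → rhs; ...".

  step 2 ⇒ step 3: ACDBBBCBBACDACDBBBC ⇒ ACD·BB·BC·CA·CA·CA·BB·CA·CA·ACD·BB·BC·ACD·BB·BC·CA·CA·CA·BB
    A ↦ ACD
    B ↦ CA
    C ↦ BB
    D ↦ BC

A->ACD, B->CA, C->BB, D->BC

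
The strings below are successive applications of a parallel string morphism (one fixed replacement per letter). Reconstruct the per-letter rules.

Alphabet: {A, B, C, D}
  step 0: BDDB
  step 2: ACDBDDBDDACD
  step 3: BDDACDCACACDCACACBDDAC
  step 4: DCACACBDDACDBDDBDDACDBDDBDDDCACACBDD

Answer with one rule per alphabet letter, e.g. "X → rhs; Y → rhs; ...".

A->BD, B->DC, C->D, D->AC

  step 3 ⇒ step 4: BDDACDCACACDCACACBDDAC ⇒ DC·AC·AC·BD·D·AC·D·BD·D·BD·D·AC·D·BD·D·BD·D·DC·AC·AC·BD·D
    A ↦ BD
    B ↦ DC
    C ↦ D
    D ↦ AC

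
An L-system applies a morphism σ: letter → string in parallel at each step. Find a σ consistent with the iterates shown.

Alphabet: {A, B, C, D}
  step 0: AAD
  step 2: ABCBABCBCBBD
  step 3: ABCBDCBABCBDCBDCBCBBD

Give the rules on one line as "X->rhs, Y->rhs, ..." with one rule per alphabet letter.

A->AB, B->CB, C->D, D->BD

  step 2 ⇒ step 3: ABCBABCBCBBD ⇒ AB·CB·D·CB·AB·CB·D·CB·D·CB·CB·BD
    A ↦ AB
    B ↦ CB
    C ↦ D
    D ↦ BD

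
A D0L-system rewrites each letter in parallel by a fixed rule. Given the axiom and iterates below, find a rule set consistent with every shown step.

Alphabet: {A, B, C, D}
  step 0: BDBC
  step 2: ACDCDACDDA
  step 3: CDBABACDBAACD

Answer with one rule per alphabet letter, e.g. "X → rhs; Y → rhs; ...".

A->CD, B->DA, C->B, D->A

  step 2 ⇒ step 3: ACDCDACDDA ⇒ CD·B·A·B·A·CD·B·A·A·CD
    A ↦ CD
    C ↦ B
    D ↦ A
    B ↦ DA  (constrained at step 0)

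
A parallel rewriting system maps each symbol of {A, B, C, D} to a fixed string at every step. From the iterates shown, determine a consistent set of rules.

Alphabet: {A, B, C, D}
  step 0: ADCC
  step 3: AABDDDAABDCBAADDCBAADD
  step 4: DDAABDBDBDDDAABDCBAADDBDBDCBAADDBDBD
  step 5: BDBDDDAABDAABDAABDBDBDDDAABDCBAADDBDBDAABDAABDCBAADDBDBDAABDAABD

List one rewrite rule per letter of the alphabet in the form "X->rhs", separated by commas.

  step 4 ⇒ step 5: DDAABDBDBDDDAABDCBAADDBDBDCBAADDBDBD ⇒ BD·BD·D·D·AA·BD·AA·BD·AA·BD·BD·BD·D·D·AA·BD·CB·AA·D·D·BD·BD·AA·BD·AA·BD·CB·AA·D·D·BD·BD·AA·BD·AA·BD
    A ↦ D
    B ↦ AA
    C ↦ CB
    D ↦ BD

A->D, B->AA, C->CB, D->BD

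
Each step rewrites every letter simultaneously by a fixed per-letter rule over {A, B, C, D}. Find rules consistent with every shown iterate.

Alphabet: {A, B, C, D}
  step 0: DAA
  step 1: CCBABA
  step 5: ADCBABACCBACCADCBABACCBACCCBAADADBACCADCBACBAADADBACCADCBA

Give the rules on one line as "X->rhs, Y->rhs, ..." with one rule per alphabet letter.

  step 0 ⇒ step 1: DAA ⇒ CC·BA·BA
    A ↦ BA
    D ↦ CC
    B ↦ C  (constrained at step 1)
    C ↦ AD  (constrained at step 1)

A->BA, B->C, C->AD, D->CC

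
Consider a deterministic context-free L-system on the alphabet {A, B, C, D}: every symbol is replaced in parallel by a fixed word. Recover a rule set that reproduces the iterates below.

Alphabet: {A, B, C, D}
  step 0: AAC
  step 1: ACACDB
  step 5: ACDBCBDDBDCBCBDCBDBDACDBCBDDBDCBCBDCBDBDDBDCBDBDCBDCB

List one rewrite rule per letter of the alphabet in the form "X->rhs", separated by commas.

  step 0 ⇒ step 1: AAC ⇒ AC·AC·DB
    A ↦ AC
    C ↦ DB
    B ↦ D  (constrained at step 1)
    D ↦ CB  (constrained at step 1)

A->AC, B->D, C->DB, D->CB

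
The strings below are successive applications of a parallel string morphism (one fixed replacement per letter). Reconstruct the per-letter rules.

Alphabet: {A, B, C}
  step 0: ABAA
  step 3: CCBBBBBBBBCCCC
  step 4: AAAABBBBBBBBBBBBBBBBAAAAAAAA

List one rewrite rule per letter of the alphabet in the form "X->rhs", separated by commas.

  step 3 ⇒ step 4: CCBBBBBBBBCCCC ⇒ AA·AA·BB·BB·BB·BB·BB·BB·BB·BB·AA·AA·AA·AA
    B ↦ BB
    C ↦ AA
    A ↦ C  (constrained at step 0)

A->C, B->BB, C->AA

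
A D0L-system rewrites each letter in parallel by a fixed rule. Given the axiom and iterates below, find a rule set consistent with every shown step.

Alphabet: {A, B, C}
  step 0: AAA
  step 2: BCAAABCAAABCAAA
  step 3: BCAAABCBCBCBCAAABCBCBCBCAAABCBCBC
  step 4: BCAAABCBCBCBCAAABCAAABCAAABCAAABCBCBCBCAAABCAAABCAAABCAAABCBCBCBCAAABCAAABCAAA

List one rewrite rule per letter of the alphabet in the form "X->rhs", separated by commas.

A->BC, B->BCA, C->AA

  step 3 ⇒ step 4: BCAAABCBCBCBCAAABCBCBCBCAAABCBCBC ⇒ BCA·AA·BC·BC·BC·BCA·AA·BCA·AA·BCA·AA·BCA·AA·BC·BC·BC·BCA·AA·BCA·AA·BCA·AA·BCA·AA·BC·BC·BC·BCA·AA·BCA·AA·BCA·AA
    A ↦ BC
    B ↦ BCA
    C ↦ AA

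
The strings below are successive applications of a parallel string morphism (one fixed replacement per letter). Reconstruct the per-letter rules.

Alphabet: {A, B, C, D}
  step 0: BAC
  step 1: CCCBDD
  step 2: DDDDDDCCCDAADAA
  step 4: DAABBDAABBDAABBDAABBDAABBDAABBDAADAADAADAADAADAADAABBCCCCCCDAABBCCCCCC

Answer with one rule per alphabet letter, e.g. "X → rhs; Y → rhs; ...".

A->B, B->CCC, C->DD, D->DAA

  step 1 ⇒ step 2: CCCBDD ⇒ DD·DD·DD·CCC·DAA·DAA
    B ↦ CCC
    C ↦ DD
    D ↦ DAA
  step 0 ⇒ step 1: BAC ⇒ CCC·B·DD
    A ↦ B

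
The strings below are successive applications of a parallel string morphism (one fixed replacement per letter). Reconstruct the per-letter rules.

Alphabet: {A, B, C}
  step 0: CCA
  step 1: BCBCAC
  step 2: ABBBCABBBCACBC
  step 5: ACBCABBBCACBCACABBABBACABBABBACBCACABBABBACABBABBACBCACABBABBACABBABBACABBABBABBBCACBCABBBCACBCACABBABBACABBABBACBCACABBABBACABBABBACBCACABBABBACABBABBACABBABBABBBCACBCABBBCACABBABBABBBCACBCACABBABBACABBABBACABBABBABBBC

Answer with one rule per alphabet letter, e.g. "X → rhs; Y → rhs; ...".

A->AC, B->ABB, C->BC

  step 1 ⇒ step 2: BCBCAC ⇒ ABB·BC·ABB·BC·AC·BC
    A ↦ AC
    B ↦ ABB
    C ↦ BC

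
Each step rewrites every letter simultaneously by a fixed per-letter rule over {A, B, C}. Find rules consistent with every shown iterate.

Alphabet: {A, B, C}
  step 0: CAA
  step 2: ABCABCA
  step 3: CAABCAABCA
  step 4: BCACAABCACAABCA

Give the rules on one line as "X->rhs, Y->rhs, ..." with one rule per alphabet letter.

  step 3 ⇒ step 4: CAABCAABCA ⇒ B·CA·CA·A·B·CA·CA·A·B·CA
    A ↦ CA
    B ↦ A
    C ↦ B

A->CA, B->A, C->B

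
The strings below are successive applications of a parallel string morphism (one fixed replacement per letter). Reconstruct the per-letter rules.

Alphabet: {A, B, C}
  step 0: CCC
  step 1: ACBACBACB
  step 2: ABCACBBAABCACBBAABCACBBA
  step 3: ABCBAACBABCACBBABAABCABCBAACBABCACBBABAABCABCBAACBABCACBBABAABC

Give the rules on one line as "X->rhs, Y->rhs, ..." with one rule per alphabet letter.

  step 2 ⇒ step 3: ABCACBBAABCACBBAABCACBBA ⇒ ABC·BA·ACB·ABC·ACB·BA·BA·ABC·ABC·BA·ACB·ABC·ACB·BA·BA·ABC·ABC·BA·ACB·ABC·ACB·BA·BA·ABC
    A ↦ ABC
    B ↦ BA
    C ↦ ACB

A->ABC, B->BA, C->ACB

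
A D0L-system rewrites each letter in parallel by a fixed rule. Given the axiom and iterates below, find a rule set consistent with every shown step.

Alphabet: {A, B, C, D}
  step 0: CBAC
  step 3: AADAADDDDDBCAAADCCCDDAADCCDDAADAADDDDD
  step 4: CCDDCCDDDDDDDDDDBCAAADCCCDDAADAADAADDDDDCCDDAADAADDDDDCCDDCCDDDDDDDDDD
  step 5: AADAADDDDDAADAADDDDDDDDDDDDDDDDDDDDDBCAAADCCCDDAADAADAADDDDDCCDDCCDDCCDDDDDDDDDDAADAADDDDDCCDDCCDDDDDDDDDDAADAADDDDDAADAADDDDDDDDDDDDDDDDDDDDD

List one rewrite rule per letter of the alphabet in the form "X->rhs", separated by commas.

  step 4 ⇒ step 5: CCDDCCDDDDDDDDDDBCAAADCCCDDAADAADAADDDDDCCDDAADAADDDDDCCDDCCDDDDDDDDDD ⇒ AAD·AAD·DD·DD·AAD·AAD·DD·DD·DD·DD·DD·DD·DD·DD·DD·DD·BCA·AAD·C·C·C·DD·AAD·AAD·AAD·DD·DD·C·C·DD·C·C·DD·C·C·DD·DD·DD·DD·DD·AAD·AAD·DD·DD·C·C·DD·C·C·DD·DD·DD·DD·DD·AAD·AAD·DD·DD·AAD·AAD·DD·DD·DD·DD·DD·DD·DD·DD·DD·DD
    A ↦ C
    B ↦ BCA
    C ↦ AAD
    D ↦ DD

A->C, B->BCA, C->AAD, D->DD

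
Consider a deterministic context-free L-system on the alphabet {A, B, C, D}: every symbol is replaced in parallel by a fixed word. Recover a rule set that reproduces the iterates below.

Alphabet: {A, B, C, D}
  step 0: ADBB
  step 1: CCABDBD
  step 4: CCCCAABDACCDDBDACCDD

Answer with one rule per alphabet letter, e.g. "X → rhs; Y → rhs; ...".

  step 0 ⇒ step 1: ADBB ⇒ CC·A·BD·BD
    A ↦ CC
    B ↦ BD
    D ↦ A
    C ↦ D  (constrained at step 1)

A->CC, B->BD, C->D, D->A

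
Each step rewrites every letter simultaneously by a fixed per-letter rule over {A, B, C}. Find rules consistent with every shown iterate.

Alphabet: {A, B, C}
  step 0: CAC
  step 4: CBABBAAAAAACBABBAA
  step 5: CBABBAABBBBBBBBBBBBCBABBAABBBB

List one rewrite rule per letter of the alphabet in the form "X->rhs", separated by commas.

A->BB, B->A, C->CB

  step 4 ⇒ step 5: CBABBAAAAAACBABBAA ⇒ CB·A·BB·A·A·BB·BB·BB·BB·BB·BB·CB·A·BB·A·A·BB·BB
    A ↦ BB
    B ↦ A
    C ↦ CB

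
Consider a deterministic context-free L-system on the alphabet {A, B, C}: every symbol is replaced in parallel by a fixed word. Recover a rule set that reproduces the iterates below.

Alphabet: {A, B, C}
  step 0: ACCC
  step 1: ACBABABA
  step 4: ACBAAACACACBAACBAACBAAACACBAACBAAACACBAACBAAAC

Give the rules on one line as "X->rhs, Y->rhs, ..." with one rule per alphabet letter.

A->AC, B->A, C->BA

  step 0 ⇒ step 1: ACCC ⇒ AC·BA·BA·BA
    A ↦ AC
    C ↦ BA
    B ↦ A  (constrained at step 1)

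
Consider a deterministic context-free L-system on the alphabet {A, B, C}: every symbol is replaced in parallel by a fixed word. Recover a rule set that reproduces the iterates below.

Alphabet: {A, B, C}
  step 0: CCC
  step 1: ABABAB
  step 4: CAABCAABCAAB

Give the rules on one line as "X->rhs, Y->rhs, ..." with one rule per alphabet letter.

  step 0 ⇒ step 1: CCC ⇒ AB·AB·AB
    C ↦ AB
    A ↦ C  (constrained at step 1)
    B ↦ A  (constrained at step 1)

A->C, B->A, C->AB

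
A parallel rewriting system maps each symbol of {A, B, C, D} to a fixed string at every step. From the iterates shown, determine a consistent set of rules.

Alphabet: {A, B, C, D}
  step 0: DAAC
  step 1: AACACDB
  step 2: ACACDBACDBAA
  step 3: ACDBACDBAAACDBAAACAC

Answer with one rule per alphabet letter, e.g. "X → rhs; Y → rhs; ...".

  step 2 ⇒ step 3: ACACDBACDBAA ⇒ AC·DB·AC·DB·A·A·AC·DB·A·A·AC·AC
    A ↦ AC
    B ↦ A
    C ↦ DB
    D ↦ A

A->AC, B->A, C->DB, D->A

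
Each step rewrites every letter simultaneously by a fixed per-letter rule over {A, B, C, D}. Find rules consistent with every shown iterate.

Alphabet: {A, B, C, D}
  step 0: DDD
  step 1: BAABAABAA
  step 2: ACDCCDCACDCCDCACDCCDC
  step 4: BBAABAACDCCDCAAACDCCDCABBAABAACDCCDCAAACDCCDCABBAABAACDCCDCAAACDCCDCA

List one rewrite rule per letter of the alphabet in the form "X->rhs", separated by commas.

  step 1 ⇒ step 2: BAABAABAA ⇒ A·CDC·CDC·A·CDC·CDC·A·CDC·CDC
    A ↦ CDC
    B ↦ A
    C ↦ B  (constrained at step 2)
  step 0 ⇒ step 1: DDD ⇒ BAA·BAA·BAA
    D ↦ BAA

A->CDC, B->A, C->B, D->BAA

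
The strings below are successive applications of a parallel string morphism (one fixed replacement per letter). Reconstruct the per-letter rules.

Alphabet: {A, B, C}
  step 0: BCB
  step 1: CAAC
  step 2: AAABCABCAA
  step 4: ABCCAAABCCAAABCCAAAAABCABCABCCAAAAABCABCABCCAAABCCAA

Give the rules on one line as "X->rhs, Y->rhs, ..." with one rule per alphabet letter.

  step 1 ⇒ step 2: CAAC ⇒ AA·ABC·ABC·AA
    A ↦ ABC
    C ↦ AA
  step 0 ⇒ step 1: BCB ⇒ C·AA·C
    B ↦ C

A->ABC, B->C, C->AA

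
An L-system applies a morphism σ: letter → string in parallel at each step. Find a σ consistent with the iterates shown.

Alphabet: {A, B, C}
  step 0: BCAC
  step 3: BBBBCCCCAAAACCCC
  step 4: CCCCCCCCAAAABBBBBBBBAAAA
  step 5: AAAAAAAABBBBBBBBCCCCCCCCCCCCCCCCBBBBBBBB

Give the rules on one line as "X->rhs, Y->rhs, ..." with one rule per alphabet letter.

A->BB, B->CC, C->A

  step 4 ⇒ step 5: CCCCCCCCAAAABBBBBBBBAAAA ⇒ A·A·A·A·A·A·A·A·BB·BB·BB·BB·CC·CC·CC·CC·CC·CC·CC·CC·BB·BB·BB·BB
    A ↦ BB
    B ↦ CC
    C ↦ A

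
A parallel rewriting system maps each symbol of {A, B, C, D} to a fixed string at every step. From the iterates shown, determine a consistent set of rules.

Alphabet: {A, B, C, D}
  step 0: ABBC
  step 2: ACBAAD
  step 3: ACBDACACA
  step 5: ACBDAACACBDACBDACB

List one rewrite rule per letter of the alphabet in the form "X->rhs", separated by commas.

  step 2 ⇒ step 3: ACBAAD ⇒ AC·B·D·AC·AC·A
    A ↦ AC
    B ↦ D
    C ↦ B
    D ↦ A

A->AC, B->D, C->B, D->A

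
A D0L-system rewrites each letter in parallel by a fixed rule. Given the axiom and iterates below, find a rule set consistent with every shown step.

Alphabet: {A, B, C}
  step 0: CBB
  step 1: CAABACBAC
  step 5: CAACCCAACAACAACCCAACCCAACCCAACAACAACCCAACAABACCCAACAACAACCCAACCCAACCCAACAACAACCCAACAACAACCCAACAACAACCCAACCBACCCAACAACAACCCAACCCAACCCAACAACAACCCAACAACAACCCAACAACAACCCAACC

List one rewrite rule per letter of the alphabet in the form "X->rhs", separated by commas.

  step 0 ⇒ step 1: CBB ⇒ CAA·BAC·BAC
    B ↦ BAC
    C ↦ CAA
    A ↦ C  (constrained at step 1)

A->C, B->BAC, C->CAA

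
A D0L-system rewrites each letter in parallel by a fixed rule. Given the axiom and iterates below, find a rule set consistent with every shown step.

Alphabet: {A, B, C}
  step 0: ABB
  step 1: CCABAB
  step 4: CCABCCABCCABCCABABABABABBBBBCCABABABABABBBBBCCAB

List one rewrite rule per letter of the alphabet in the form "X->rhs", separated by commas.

A->CC, B->AB, C->BB

  step 0 ⇒ step 1: ABB ⇒ CC·AB·AB
    A ↦ CC
    B ↦ AB
    C ↦ BB  (constrained at step 1)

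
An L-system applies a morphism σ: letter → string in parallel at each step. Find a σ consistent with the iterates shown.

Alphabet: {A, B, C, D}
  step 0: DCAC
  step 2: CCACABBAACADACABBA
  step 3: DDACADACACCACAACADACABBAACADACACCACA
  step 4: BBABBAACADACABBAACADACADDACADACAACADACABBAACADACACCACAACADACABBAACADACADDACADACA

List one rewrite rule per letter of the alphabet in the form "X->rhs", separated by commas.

A->ACA, B->C, C->D, D->BBA

  step 3 ⇒ step 4: DDACADACACCACAACADACABBAACADACACCACA ⇒ BBA·BBA·ACA·D·ACA·BBA·ACA·D·ACA·D·D·ACA·D·ACA·ACA·D·ACA·BBA·ACA·D·ACA·C·C·ACA·ACA·D·ACA·BBA·ACA·D·ACA·D·D·ACA·D·ACA
    A ↦ ACA
    B ↦ C
    C ↦ D
    D ↦ BBA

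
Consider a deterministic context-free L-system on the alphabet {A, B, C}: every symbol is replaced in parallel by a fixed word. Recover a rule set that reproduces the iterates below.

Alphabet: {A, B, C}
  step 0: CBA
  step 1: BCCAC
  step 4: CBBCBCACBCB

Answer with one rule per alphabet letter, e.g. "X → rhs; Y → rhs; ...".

A->CAC, B->C, C->B

  step 0 ⇒ step 1: CBA ⇒ B·C·CAC
    A ↦ CAC
    B ↦ C
    C ↦ B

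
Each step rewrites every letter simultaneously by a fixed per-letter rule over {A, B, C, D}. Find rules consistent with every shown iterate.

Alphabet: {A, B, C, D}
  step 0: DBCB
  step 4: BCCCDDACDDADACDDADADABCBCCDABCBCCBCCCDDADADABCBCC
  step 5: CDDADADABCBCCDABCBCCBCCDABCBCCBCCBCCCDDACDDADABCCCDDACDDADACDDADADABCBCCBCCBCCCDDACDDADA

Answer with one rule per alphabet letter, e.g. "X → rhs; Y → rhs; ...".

A->C, B->CD, C->DA, D->BC

  step 4 ⇒ step 5: BCCCDDACDDADACDDADADABCBCCDABCBCCBCCCDDADADABCBCC ⇒ CD·DA·DA·DA·BC·BC·C·DA·BC·BC·C·BC·C·DA·BC·BC·C·BC·C·BC·C·CD·DA·CD·DA·DA·BC·C·CD·DA·CD·DA·DA·CD·DA·DA·DA·BC·BC·C·BC·C·BC·C·CD·DA·CD·DA·DA
    A ↦ C
    B ↦ CD
    C ↦ DA
    D ↦ BC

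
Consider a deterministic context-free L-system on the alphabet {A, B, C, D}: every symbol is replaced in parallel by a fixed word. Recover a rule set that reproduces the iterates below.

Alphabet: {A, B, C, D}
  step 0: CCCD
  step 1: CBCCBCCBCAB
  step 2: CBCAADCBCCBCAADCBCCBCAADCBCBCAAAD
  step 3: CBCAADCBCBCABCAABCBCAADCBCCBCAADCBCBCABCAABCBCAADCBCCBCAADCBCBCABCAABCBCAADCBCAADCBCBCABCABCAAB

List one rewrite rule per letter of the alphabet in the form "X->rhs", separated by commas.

A->BCA, B->AAD, C->CBC, D->AB

  step 2 ⇒ step 3: CBCAADCBCCBCAADCBCCBCAADCBCBCAAAD ⇒ CBC·AAD·CBC·BCA·BCA·AB·CBC·AAD·CBC·CBC·AAD·CBC·BCA·BCA·AB·CBC·AAD·CBC·CBC·AAD·CBC·BCA·BCA·AB·CBC·AAD·CBC·AAD·CBC·BCA·BCA·BCA·AB
    A ↦ BCA
    B ↦ AAD
    C ↦ CBC
    D ↦ AB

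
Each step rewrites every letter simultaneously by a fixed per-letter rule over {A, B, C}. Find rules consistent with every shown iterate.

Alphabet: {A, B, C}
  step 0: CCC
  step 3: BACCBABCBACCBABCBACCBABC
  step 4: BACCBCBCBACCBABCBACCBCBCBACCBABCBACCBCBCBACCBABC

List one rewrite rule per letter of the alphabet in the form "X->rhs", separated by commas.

A->CC, B->BA, C->BC

  step 3 ⇒ step 4: BACCBABCBACCBABCBACCBABC ⇒ BA·CC·BC·BC·BA·CC·BA·BC·BA·CC·BC·BC·BA·CC·BA·BC·BA·CC·BC·BC·BA·CC·BA·BC
    A ↦ CC
    B ↦ BA
    C ↦ BC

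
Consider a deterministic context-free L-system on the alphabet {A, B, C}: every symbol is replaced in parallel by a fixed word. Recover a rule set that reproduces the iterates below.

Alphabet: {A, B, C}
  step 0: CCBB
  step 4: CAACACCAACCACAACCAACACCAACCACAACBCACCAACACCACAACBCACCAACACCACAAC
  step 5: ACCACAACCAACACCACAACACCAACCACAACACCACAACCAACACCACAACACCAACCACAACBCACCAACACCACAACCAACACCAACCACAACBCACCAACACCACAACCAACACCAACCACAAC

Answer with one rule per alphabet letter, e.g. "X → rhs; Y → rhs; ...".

  step 4 ⇒ step 5: CAACACCAACCACAACCAACACCAACCACAACBCACCAACACCACAACBCACCAACACCACAAC ⇒ AC·CA·CA·AC·CA·AC·AC·CA·CA·AC·AC·CA·AC·CA·CA·AC·AC·CA·CA·AC·CA·AC·AC·CA·CA·AC·AC·CA·AC·CA·CA·AC·BC·AC·CA·AC·AC·CA·CA·AC·CA·AC·AC·CA·AC·CA·CA·AC·BC·AC·CA·AC·AC·CA·CA·AC·CA·AC·AC·CA·AC·CA·CA·AC
    A ↦ CA
    B ↦ BC
    C ↦ AC

A->CA, B->BC, C->AC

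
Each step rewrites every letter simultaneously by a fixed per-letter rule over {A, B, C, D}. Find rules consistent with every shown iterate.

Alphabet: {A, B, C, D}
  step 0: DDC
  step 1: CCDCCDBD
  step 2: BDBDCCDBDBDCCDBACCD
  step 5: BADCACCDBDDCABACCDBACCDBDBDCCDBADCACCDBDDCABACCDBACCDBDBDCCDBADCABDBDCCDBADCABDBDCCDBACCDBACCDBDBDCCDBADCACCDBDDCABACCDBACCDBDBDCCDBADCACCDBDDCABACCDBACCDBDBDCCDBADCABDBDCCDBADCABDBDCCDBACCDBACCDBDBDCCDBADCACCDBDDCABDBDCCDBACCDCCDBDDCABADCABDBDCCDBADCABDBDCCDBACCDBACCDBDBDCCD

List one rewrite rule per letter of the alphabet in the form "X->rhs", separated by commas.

A->DCA, B->BA, C->BD, D->CCD

  step 1 ⇒ step 2: CCDCCDBD ⇒ BD·BD·CCD·BD·BD·CCD·BA·CCD
    B ↦ BA
    C ↦ BD
    D ↦ CCD
    A ↦ DCA  (constrained at step 2)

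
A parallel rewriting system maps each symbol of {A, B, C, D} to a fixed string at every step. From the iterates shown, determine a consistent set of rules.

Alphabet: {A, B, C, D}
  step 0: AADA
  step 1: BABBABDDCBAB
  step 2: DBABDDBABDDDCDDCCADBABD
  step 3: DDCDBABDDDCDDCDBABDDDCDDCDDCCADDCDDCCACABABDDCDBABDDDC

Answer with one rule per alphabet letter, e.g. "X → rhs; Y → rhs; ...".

  step 2 ⇒ step 3: DBABDDBABDDDCDDCCADBABD ⇒ DDC·D·BAB·D·DDC·DDC·D·BAB·D·DDC·DDC·DDC·CA·DDC·DDC·CA·CA·BAB·DDC·D·BAB·D·DDC
    A ↦ BAB
    B ↦ D
    C ↦ CA
    D ↦ DDC

A->BAB, B->D, C->CA, D->DDC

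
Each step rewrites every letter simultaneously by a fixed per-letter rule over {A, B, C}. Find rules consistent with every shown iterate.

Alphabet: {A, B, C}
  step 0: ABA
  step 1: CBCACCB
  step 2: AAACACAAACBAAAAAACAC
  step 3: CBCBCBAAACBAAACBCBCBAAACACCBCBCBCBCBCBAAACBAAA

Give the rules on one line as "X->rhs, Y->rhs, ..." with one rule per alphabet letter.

A->CB, B->CAC, C->AAA

  step 2 ⇒ step 3: AAACACAAACBAAAAAACAC ⇒ CB·CB·CB·AAA·CB·AAA·CB·CB·CB·AAA·CAC·CB·CB·CB·CB·CB·CB·AAA·CB·AAA
    A ↦ CB
    B ↦ CAC
    C ↦ AAA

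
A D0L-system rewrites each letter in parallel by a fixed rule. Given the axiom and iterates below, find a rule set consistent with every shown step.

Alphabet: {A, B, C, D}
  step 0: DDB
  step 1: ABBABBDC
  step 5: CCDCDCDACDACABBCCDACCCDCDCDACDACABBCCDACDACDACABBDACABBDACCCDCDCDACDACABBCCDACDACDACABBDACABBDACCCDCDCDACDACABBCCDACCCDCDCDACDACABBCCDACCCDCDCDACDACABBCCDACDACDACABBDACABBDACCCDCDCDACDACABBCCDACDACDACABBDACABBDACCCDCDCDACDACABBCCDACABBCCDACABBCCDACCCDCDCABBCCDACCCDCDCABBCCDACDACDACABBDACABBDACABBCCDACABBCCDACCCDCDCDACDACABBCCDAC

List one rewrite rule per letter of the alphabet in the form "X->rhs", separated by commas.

  step 0 ⇒ step 1: DDB ⇒ ABB·ABB·DC
    B ↦ DC
    D ↦ ABB
    A ↦ CC  (constrained at step 1)
    C ↦ DAC  (constrained at step 1)

A->CC, B->DC, C->DAC, D->ABB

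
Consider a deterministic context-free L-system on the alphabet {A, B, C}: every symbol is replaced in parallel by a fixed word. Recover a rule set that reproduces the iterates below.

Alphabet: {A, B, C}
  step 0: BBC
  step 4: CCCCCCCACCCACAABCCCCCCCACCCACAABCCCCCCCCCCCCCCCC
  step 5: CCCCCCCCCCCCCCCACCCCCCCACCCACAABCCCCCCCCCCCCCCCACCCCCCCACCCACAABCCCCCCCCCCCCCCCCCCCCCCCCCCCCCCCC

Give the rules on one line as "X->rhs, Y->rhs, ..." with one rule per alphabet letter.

A->CA, B->AB, C->CC

  step 4 ⇒ step 5: CCCCCCCACCCACAABCCCCCCCACCCACAABCCCCCCCCCCCCCCCC ⇒ CC·CC·CC·CC·CC·CC·CC·CA·CC·CC·CC·CA·CC·CA·CA·AB·CC·CC·CC·CC·CC·CC·CC·CA·CC·CC·CC·CA·CC·CA·CA·AB·CC·CC·CC·CC·CC·CC·CC·CC·CC·CC·CC·CC·CC·CC·CC·CC
    A ↦ CA
    B ↦ AB
    C ↦ CC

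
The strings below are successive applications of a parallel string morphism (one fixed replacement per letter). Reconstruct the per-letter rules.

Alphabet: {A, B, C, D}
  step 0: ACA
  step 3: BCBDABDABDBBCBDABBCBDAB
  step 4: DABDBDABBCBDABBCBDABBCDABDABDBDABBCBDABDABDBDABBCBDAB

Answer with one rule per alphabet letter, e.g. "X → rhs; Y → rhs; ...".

  step 3 ⇒ step 4: BCBDABDABDBBCBDABBCBDAB ⇒ DAB·DB·DAB·BC·B·DAB·BC·B·DAB·BC·DAB·DAB·DB·DAB·BC·B·DAB·DAB·DB·DAB·BC·B·DAB
    A ↦ B
    B ↦ DAB
    C ↦ DB
    D ↦ BC

A->B, B->DAB, C->DB, D->BC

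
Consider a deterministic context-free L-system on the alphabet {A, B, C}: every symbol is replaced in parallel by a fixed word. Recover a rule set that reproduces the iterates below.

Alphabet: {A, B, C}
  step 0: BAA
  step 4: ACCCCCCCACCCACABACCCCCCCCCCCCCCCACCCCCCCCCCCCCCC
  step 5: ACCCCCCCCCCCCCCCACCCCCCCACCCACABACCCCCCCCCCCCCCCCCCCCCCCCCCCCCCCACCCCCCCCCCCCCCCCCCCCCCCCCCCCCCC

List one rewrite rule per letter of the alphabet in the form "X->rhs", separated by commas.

A->AC, B->AB, C->CC

  step 4 ⇒ step 5: ACCCCCCCACCCACABACCCCCCCCCCCCCCCACCCCCCCCCCCCCCC ⇒ AC·CC·CC·CC·CC·CC·CC·CC·AC·CC·CC·CC·AC·CC·AC·AB·AC·CC·CC·CC·CC·CC·CC·CC·CC·CC·CC·CC·CC·CC·CC·CC·AC·CC·CC·CC·CC·CC·CC·CC·CC·CC·CC·CC·CC·CC·CC·CC
    A ↦ AC
    B ↦ AB
    C ↦ CC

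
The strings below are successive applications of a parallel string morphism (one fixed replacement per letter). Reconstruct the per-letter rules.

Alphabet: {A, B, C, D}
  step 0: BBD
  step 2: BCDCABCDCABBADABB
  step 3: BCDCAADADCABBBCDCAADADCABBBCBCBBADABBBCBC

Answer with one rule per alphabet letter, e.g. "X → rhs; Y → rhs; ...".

  step 2 ⇒ step 3: BCDCABCDCABBADABB ⇒ BC·DCA·ADA·DCA·BB·BC·DCA·ADA·DCA·BB·BC·BC·BB·ADA·BB·BC·BC
    A ↦ BB
    B ↦ BC
    C ↦ DCA
    D ↦ ADA

A->BB, B->BC, C->DCA, D->ADA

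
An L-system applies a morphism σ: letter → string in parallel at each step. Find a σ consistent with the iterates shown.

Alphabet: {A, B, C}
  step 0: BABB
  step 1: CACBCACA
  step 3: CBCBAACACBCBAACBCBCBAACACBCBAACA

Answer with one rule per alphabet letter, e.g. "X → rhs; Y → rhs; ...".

  step 0 ⇒ step 1: BABB ⇒ CA·CB·CA·CA
    A ↦ CB
    B ↦ CA
    C ↦ AA  (constrained at step 1)

A->CB, B->CA, C->AA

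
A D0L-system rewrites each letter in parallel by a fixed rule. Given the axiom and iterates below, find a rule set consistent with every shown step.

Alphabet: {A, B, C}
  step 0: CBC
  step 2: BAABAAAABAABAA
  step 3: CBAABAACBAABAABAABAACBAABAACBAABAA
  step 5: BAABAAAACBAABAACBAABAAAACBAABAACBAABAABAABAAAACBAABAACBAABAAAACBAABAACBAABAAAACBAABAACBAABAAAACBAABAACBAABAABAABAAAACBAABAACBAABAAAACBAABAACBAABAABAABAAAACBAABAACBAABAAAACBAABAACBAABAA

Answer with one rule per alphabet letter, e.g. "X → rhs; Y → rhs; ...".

A->BAA, B->C, C->AA

  step 2 ⇒ step 3: BAABAAAABAABAA ⇒ C·BAA·BAA·C·BAA·BAA·BAA·BAA·C·BAA·BAA·C·BAA·BAA
    A ↦ BAA
    B ↦ C
    C ↦ AA  (constrained at step 0)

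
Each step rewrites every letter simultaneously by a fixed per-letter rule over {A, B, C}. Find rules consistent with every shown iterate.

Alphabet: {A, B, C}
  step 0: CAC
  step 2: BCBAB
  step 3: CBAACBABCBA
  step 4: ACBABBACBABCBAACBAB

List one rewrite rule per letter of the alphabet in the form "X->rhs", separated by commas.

A->B, B->CBA, C->A

  step 3 ⇒ step 4: CBAACBABCBA ⇒ A·CBA·B·B·A·CBA·B·CBA·A·CBA·B
    A ↦ B
    B ↦ CBA
    C ↦ A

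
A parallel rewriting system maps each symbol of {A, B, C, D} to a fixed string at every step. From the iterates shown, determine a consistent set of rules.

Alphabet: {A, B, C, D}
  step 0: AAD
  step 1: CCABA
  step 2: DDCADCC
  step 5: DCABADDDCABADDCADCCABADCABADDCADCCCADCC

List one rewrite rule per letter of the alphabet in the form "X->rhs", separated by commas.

  step 1 ⇒ step 2: CCABA ⇒ D·D·C·ADC·C
    A ↦ C
    B ↦ ADC
    C ↦ D
  step 0 ⇒ step 1: AAD ⇒ C·C·ABA
    D ↦ ABA

A->C, B->ADC, C->D, D->ABA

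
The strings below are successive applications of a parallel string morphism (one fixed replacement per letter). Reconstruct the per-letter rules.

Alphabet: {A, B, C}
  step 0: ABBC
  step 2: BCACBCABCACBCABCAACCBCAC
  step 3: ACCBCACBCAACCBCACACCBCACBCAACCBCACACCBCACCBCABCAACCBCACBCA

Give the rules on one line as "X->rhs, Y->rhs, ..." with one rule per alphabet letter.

A->C, B->ACC, C->BCA

  step 2 ⇒ step 3: BCACBCABCACBCABCAACCBCAC ⇒ ACC·BCA·C·BCA·ACC·BCA·C·ACC·BCA·C·BCA·ACC·BCA·C·ACC·BCA·C·C·BCA·BCA·ACC·BCA·C·BCA
    A ↦ C
    B ↦ ACC
    C ↦ BCA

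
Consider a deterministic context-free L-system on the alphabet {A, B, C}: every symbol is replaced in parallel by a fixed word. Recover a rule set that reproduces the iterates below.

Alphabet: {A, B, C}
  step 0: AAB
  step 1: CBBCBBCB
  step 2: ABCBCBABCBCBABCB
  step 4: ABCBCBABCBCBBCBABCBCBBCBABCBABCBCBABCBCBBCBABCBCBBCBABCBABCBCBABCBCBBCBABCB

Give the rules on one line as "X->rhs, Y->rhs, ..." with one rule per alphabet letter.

  step 1 ⇒ step 2: CBBCBBCB ⇒ AB·CB·CB·AB·CB·CB·AB·CB
    B ↦ CB
    C ↦ AB
  step 0 ⇒ step 1: AAB ⇒ CBB·CBB·CB
    A ↦ CBB

A->CBB, B->CB, C->AB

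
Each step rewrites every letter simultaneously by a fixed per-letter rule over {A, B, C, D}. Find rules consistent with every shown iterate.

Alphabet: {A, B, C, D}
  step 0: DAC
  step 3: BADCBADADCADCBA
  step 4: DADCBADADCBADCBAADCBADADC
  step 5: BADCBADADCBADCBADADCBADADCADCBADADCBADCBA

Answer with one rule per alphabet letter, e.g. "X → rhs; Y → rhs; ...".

A->ADC, B->D, C->A, D->B

  step 4 ⇒ step 5: DADCBADADCBADCBAADCBADADC ⇒ B·ADC·B·A·D·ADC·B·ADC·B·A·D·ADC·B·A·D·ADC·ADC·B·A·D·ADC·B·ADC·B·A
    A ↦ ADC
    B ↦ D
    C ↦ A
    D ↦ B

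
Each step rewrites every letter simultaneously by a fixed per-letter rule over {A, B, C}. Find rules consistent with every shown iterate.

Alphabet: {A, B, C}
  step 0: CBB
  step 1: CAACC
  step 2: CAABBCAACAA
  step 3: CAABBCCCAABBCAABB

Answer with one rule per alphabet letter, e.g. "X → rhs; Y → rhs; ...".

A->B, B->C, C->CAA

  step 2 ⇒ step 3: CAABBCAACAA ⇒ CAA·B·B·C·C·CAA·B·B·CAA·B·B
    A ↦ B
    B ↦ C
    C ↦ CAA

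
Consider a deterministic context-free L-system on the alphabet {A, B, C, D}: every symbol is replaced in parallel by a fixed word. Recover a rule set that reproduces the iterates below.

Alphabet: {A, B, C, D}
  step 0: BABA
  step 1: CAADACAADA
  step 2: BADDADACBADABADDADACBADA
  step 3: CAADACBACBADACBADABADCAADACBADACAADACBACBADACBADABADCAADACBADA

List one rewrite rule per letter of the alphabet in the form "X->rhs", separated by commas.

A->DA, B->CAA, C->BAD, D->CBA

  step 2 ⇒ step 3: BADDADACBADABADDADACBADA ⇒ CAA·DA·CBA·CBA·DA·CBA·DA·BAD·CAA·DA·CBA·DA·CAA·DA·CBA·CBA·DA·CBA·DA·BAD·CAA·DA·CBA·DA
    A ↦ DA
    B ↦ CAA
    C ↦ BAD
    D ↦ CBA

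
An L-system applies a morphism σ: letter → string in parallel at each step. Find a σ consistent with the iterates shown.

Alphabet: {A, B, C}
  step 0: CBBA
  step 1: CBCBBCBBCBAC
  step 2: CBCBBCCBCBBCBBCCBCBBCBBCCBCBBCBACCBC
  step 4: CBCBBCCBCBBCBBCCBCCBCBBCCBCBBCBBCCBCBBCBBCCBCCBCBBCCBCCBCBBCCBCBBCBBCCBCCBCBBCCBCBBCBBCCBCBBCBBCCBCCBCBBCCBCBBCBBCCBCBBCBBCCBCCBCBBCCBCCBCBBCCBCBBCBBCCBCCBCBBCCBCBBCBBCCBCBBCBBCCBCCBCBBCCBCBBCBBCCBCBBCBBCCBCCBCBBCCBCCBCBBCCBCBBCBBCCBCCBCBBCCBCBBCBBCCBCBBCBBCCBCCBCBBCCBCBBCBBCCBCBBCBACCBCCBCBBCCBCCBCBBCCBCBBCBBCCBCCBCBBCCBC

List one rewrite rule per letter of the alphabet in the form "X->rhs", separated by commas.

  step 1 ⇒ step 2: CBCBBCBBCBAC ⇒ CBC·BBC·CBC·BBC·BBC·CBC·BBC·BBC·CBC·BBC·BAC·CBC
    A ↦ BAC
    B ↦ BBC
    C ↦ CBC

A->BAC, B->BBC, C->CBC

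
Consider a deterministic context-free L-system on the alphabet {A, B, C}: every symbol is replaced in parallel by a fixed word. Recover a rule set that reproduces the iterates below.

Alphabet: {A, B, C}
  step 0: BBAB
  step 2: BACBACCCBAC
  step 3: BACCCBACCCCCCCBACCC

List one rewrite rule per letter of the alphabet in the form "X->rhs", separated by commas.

A->C, B->BA, C->CC

  step 2 ⇒ step 3: BACBACCCBAC ⇒ BA·C·CC·BA·C·CC·CC·CC·BA·C·CC
    A ↦ C
    B ↦ BA
    C ↦ CC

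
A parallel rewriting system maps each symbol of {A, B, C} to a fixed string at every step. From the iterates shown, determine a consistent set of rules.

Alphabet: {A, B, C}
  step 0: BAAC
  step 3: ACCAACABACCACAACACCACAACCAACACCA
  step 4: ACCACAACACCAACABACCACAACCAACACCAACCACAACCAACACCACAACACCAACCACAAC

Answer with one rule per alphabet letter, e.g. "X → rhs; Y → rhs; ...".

  step 3 ⇒ step 4: ACCAACABACCACAACACCACAACCAACACCA ⇒ AC·CA·CA·AC·AC·CA·AC·AB·AC·CA·CA·AC·CA·AC·AC·CA·AC·CA·CA·AC·CA·AC·AC·CA·CA·AC·AC·CA·AC·CA·CA·AC
    A ↦ AC
    B ↦ AB
    C ↦ CA

A->AC, B->AB, C->CA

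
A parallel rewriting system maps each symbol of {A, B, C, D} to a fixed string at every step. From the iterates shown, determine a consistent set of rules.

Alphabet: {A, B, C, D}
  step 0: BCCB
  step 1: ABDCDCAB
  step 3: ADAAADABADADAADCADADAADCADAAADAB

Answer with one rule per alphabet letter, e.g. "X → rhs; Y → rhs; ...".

A->AD, B->AB, C->DC, D->AA

  step 0 ⇒ step 1: BCCB ⇒ AB·DC·DC·AB
    B ↦ AB
    C ↦ DC
    A ↦ AD  (constrained at step 1)
    D ↦ AA  (constrained at step 1)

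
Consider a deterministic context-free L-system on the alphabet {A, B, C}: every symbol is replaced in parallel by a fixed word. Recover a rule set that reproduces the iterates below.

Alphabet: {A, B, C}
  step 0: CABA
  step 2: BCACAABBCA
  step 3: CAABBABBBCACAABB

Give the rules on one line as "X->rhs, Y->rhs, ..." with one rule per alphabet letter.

A->B, B->CA, C->AB

  step 2 ⇒ step 3: BCACAABBCA ⇒ CA·AB·B·AB·B·B·CA·CA·AB·B
    A ↦ B
    B ↦ CA
    C ↦ AB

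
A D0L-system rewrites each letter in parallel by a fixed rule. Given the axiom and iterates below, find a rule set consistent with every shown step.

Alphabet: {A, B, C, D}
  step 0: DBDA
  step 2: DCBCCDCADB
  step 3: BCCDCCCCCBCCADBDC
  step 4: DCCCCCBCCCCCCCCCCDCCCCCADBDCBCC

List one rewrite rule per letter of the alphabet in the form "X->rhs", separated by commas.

  step 3 ⇒ step 4: BCCDCCCCCBCCADBDC ⇒ DC·CC·CC·B·CC·CC·CC·CC·CC·DC·CC·CC·AD·B·DC·B·CC
    A ↦ AD
    B ↦ DC
    C ↦ CC
    D ↦ B

A->AD, B->DC, C->CC, D->B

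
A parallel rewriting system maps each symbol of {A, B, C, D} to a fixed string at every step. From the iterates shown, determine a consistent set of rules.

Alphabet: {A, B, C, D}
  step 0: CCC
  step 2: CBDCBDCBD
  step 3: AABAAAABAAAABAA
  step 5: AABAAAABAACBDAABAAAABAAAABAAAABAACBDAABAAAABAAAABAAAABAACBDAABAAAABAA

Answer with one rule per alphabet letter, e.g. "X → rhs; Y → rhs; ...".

  step 2 ⇒ step 3: CBDCBDCBD ⇒ A·A·BAA·A·A·BAA·A·A·BAA
    B ↦ A
    C ↦ A
    D ↦ BAA
    A ↦ CBD  (constrained at step 3)

A->CBD, B->A, C->A, D->BAA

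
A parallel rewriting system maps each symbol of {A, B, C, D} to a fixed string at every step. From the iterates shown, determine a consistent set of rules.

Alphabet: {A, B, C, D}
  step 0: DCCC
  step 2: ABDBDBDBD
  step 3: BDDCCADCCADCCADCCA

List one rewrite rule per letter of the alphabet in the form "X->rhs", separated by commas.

A->BD, B->DC, C->A, D->CA

  step 2 ⇒ step 3: ABDBDBDBD ⇒ BD·DC·CA·DC·CA·DC·CA·DC·CA
    A ↦ BD
    B ↦ DC
    D ↦ CA
    C ↦ A  (constrained at step 0)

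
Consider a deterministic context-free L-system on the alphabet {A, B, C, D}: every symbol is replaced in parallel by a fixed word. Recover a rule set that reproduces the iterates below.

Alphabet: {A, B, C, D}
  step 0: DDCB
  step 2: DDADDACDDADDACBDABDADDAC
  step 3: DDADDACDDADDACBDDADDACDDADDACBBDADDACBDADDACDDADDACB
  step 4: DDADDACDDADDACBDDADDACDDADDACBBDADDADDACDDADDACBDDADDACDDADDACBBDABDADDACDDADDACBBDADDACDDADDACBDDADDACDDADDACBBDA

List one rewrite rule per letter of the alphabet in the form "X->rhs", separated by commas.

  step 3 ⇒ step 4: DDADDACDDADDACBDDADDACDDADDACBBDADDACBDADDACDDADDACB ⇒ DDA·DDA·C·DDA·DDA·C·B·DDA·DDA·C·DDA·DDA·C·B·BDA·DDA·DDA·C·DDA·DDA·C·B·DDA·DDA·C·DDA·DDA·C·B·BDA·BDA·DDA·C·DDA·DDA·C·B·BDA·DDA·C·DDA·DDA·C·B·DDA·DDA·C·DDA·DDA·C·B·BDA
    A ↦ C
    B ↦ BDA
    C ↦ B
    D ↦ DDA

A->C, B->BDA, C->B, D->DDA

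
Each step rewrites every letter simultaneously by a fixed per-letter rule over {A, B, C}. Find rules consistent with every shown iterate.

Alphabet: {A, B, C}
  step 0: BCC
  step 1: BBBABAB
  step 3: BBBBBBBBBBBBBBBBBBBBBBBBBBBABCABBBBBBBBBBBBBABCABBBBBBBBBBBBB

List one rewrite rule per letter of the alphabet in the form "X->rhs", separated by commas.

  step 0 ⇒ step 1: BCC ⇒ BBB·AB·AB
    B ↦ BBB
    C ↦ AB
    A ↦ CAB  (constrained at step 1)

A->CAB, B->BBB, C->AB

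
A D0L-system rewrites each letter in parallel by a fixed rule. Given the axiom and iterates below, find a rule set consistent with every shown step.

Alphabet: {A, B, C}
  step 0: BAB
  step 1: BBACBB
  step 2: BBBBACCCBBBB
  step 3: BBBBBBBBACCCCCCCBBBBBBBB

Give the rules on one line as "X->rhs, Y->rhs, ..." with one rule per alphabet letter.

  step 2 ⇒ step 3: BBBBACCCBBBB ⇒ BB·BB·BB·BB·AC·CC·CC·CC·BB·BB·BB·BB
    A ↦ AC
    B ↦ BB
    C ↦ CC

A->AC, B->BB, C->CC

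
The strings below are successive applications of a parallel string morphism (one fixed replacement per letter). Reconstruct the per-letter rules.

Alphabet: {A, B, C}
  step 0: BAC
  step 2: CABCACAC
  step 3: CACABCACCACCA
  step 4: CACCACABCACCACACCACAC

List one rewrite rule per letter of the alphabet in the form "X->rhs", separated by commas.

A->C, B->AB, C->CA

  step 3 ⇒ step 4: CACABCACCACCA ⇒ CA·C·CA·C·AB·CA·C·CA·CA·C·CA·CA·C
    A ↦ C
    B ↦ AB
    C ↦ CA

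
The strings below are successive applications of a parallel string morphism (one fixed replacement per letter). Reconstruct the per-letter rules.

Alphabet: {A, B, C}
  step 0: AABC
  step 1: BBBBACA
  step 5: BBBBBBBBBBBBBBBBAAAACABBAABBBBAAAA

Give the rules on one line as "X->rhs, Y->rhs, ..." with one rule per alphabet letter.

A->BB, B->A, C->CA

  step 0 ⇒ step 1: AABC ⇒ BB·BB·A·CA
    A ↦ BB
    B ↦ A
    C ↦ CA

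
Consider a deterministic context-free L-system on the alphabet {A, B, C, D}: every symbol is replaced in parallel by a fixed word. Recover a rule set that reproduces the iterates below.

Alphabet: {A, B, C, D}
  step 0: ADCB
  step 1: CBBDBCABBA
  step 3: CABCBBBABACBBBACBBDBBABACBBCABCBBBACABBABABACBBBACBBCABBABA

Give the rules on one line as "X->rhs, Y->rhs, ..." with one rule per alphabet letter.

A->CBB, B->BA, C->CAB, D->DB

  step 0 ⇒ step 1: ADCB ⇒ CBB·DB·CAB·BA
    A ↦ CBB
    B ↦ BA
    C ↦ CAB
    D ↦ DB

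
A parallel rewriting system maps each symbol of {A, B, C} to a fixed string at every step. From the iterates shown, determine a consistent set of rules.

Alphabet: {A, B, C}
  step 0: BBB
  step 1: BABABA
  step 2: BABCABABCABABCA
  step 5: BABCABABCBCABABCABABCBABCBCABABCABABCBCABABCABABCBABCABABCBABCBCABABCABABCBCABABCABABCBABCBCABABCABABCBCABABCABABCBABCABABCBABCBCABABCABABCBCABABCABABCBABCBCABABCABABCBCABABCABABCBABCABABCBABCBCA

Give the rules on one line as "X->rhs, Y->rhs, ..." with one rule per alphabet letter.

  step 1 ⇒ step 2: BABABA ⇒ BA·BCA·BA·BCA·BA·BCA
    A ↦ BCA
    B ↦ BA
    C ↦ BC  (constrained at step 2)

A->BCA, B->BA, C->BC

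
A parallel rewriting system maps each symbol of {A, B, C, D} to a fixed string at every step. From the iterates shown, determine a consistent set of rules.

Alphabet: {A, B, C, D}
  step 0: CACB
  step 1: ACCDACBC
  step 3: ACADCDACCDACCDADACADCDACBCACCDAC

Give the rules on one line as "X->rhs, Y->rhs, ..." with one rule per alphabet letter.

  step 0 ⇒ step 1: CACB ⇒ AC·CD·AC·BC
    A ↦ CD
    B ↦ BC
    C ↦ AC
    D ↦ AD  (constrained at step 1)

A->CD, B->BC, C->AC, D->AD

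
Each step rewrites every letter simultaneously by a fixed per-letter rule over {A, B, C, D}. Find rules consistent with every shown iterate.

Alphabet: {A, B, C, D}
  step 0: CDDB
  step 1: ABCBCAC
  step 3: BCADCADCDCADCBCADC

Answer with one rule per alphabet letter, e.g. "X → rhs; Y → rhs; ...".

A->DC, B->AC, C->A, D->BC

  step 0 ⇒ step 1: CDDB ⇒ A·BC·BC·AC
    B ↦ AC
    C ↦ A
    D ↦ BC
    A ↦ DC  (constrained at step 1)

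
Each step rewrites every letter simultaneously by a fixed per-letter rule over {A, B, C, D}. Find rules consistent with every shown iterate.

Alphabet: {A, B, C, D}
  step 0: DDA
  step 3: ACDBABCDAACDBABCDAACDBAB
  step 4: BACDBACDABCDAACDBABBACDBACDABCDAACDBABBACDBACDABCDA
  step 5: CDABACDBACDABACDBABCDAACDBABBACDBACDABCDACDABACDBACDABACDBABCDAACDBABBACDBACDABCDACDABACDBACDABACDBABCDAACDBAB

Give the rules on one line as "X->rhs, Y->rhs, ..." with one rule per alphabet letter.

A->B, B->CDA, C->ACD, D->BA

  step 4 ⇒ step 5: BACDBACDABCDAACDBABBACDBACDABCDAACDBABBACDBACDABCDA ⇒ CDA·B·ACD·BA·CDA·B·ACD·BA·B·CDA·ACD·BA·B·B·ACD·BA·CDA·B·CDA·CDA·B·ACD·BA·CDA·B·ACD·BA·B·CDA·ACD·BA·B·B·ACD·BA·CDA·B·CDA·CDA·B·ACD·BA·CDA·B·ACD·BA·B·CDA·ACD·BA·B
    A ↦ B
    B ↦ CDA
    C ↦ ACD
    D ↦ BA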